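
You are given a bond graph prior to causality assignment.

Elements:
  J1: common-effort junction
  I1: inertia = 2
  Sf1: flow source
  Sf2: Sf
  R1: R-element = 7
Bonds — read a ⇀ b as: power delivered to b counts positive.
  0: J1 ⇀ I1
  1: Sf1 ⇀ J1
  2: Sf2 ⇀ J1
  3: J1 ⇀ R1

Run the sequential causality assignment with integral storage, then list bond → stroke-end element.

β1 stroke→Sf1  (Sf1: flow source, stroke at near end)
β2 stroke→Sf2  (Sf2: flow source, stroke at near end)
β0 stroke→I1  (I1 integral (f out))
β3 stroke→J1  (J1: last free bond brings effort in)

bond 0 →I1
bond 1 →Sf1
bond 2 →Sf2
bond 3 →J1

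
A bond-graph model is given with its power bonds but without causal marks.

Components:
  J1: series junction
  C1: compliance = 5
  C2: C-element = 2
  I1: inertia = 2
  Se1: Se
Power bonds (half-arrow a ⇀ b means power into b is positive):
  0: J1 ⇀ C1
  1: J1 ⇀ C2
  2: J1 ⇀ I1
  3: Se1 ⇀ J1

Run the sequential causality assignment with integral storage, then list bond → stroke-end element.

#3 stroke→J1  (source Se1 imposes e)
#0 stroke→J1  (C1: C, integral causality)
#1 stroke→J1  (prefer integral on C2)
#2 stroke→I1  (J1: last free bond brings flow in)

β0 stroke at J1
β1 stroke at J1
β2 stroke at I1
β3 stroke at J1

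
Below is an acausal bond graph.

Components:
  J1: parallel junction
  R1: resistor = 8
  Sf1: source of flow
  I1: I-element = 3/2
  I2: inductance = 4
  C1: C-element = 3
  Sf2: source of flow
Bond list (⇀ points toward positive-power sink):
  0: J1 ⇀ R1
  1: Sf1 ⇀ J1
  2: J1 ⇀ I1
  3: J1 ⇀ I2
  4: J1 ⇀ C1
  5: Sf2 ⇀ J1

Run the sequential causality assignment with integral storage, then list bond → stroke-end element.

b1 stroke→Sf1  (Sf1 fixes flow; stroke at Sf1)
b5 stroke→Sf2  (Sf2 fixes flow; stroke at Sf2)
b2 stroke→I1  (prefer integral on I1)
b3 stroke→I2  (I2 integral (f out))
b4 stroke→J1  (C1: C, integral causality)
b0 stroke→R1  (J1: bond 4 brought effort, rest push out)

b0 stroke→R1
b1 stroke→Sf1
b2 stroke→I1
b3 stroke→I2
b4 stroke→J1
b5 stroke→Sf2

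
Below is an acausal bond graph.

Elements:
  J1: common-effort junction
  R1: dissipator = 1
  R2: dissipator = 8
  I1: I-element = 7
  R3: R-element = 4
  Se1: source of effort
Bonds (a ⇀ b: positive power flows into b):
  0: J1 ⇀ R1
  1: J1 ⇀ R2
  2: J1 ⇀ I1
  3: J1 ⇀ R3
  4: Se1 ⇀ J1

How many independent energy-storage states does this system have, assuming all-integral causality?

bond 4 |J1  (Se1 fixes effort; stroke away)
bond 0 |R1  (J1 effort already set via bond 4)
bond 1 |R2  (common-e at J1 fixed by 4)
bond 2 |I1  (0-jn J1 has e-setter on 4)
bond 3 |R3  (J1: bond 4 brought effort, rest push out)

1  (I1 all integral)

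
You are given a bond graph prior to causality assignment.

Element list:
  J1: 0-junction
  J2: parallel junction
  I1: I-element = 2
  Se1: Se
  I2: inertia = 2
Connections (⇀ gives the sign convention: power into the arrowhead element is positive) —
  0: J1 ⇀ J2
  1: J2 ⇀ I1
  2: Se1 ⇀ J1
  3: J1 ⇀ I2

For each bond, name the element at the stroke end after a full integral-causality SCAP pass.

b2 →J1  (Se1 (Se) sets effort on bond)
b0 →J2  (J1: bond 2 brought effort, rest push out)
b3 →I2  (J1 effort already set via bond 2)
b1 →I1  (common-e at J2 fixed by 0)

bond 0 →J2
bond 1 →I1
bond 2 →J1
bond 3 →I2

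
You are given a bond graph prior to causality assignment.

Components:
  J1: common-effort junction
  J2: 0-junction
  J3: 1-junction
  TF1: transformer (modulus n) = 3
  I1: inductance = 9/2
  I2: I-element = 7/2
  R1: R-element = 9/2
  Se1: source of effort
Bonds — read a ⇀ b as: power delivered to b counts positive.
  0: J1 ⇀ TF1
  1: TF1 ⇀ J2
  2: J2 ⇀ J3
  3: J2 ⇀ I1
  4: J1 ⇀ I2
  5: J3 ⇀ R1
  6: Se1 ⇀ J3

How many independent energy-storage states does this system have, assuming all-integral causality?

2  (I1, I2 all integral)

β6 |J3  (source Se1 imposes e)
β3 |I1  (I1: I, integral causality)
β4 |I2  (I2 outputs flow p/I2)
β0 |J1  (J1 needs exactly one e-in)
β1 |TF1  (TF1 one-in-one-out from 0)
β2 |J2  (J2: last free bond brings effort in)
β5 |J3  (J3: bond 2 brought flow, rest push out)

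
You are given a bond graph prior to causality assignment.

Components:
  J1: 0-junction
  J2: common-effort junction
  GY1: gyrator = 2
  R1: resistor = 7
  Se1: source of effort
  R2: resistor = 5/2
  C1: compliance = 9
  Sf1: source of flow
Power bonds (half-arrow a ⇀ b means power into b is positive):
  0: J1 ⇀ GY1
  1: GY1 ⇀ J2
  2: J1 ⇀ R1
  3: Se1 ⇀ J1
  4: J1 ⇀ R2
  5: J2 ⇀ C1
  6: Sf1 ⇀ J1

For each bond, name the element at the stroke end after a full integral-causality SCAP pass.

b3 |J1  (source Se1 imposes e)
b6 |Sf1  (source Sf1 imposes f)
b0 |GY1  (common-e at J1 fixed by 3)
b2 |R1  (0-jn J1 has e-setter on 3)
b4 |R2  (common-e at J1 fixed by 3)
b1 |GY1  (through GY1, causality inverts; strokes same side of GY1)
b5 |J2  (closing 0-jn rule on J2)

β0 →GY1
β1 →GY1
β2 →R1
β3 →J1
β4 →R2
β5 →J2
β6 →Sf1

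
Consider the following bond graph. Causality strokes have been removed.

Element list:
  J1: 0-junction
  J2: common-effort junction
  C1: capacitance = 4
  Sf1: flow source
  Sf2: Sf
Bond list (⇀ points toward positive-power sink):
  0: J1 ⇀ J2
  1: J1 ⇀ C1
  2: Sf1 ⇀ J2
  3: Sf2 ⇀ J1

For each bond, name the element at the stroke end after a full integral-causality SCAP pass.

#0 stroke at J2
#1 stroke at J1
#2 stroke at Sf1
#3 stroke at Sf2

#2 |Sf1  (Sf1 fixes flow; stroke at Sf1)
#3 |Sf2  (Sf2 fixes flow; stroke at Sf2)
#0 |J2  (J2 needs exactly one e-in)
#1 |J1  (J1 needs exactly one e-in)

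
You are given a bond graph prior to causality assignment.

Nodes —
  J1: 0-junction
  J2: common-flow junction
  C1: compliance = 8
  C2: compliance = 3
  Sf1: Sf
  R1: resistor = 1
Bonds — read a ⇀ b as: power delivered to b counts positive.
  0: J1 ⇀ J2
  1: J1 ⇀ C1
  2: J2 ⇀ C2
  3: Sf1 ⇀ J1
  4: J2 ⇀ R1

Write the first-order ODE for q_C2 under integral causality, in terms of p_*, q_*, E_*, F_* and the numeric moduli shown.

dq_C2/dt = q_C1/8 - q_C2/3

β3 |Sf1  (Sf1: flow source, stroke at near end)
β1 |J1  (C1: C, integral causality)
β0 |J2  (common-e at J1 fixed by 1)
β2 |J2  (C2 integral (e out))
β4 |R1  (only one flow-in slot at J2)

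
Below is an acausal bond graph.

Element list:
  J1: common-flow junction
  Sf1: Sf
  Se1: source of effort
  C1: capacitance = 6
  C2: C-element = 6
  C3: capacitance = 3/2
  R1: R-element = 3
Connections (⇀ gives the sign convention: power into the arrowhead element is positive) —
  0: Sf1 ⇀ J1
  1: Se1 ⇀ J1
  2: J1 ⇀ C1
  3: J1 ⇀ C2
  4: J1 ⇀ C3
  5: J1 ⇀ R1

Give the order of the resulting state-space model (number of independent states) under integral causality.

b0 stroke at Sf1  (source Sf1 imposes f)
b1 stroke at J1  (Se1 (Se) sets effort on bond)
b2 stroke at J1  (1-jn J1 has f-setter on 0)
b3 stroke at J1  (J1: bond 0 brought flow, rest push out)
b4 stroke at J1  (1-jn J1 has f-setter on 0)
b5 stroke at J1  (J1 flow already set via bond 0)

3  (C1, C2, C3 all integral)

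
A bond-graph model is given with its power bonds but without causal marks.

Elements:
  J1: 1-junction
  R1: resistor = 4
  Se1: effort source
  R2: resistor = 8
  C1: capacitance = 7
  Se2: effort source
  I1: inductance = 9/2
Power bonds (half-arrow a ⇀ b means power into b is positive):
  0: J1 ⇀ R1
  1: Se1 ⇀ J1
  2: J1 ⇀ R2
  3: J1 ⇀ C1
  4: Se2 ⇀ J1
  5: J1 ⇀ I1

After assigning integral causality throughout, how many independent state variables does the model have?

2  (C1, I1 all integral)

bond 1 |J1  (Se1: effort source, stroke at far end)
bond 4 |J1  (source Se2 imposes e)
bond 3 |J1  (C1 integral (e out))
bond 5 |I1  (I1 outputs flow p/I1)
bond 0 |J1  (J1 flow already set via bond 5)
bond 2 |J1  (J1 flow already set via bond 5)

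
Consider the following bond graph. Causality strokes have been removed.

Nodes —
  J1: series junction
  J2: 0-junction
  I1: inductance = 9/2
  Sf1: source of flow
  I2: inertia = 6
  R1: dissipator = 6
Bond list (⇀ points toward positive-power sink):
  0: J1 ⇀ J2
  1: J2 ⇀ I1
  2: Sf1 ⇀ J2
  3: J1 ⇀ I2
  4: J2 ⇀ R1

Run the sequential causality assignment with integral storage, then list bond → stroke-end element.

β2 →Sf1  (Sf1: flow source, stroke at near end)
β1 →I1  (I1: I, integral causality)
β3 →I2  (I2 outputs flow p/I2)
β0 →J1  (J1 flow already set via bond 3)
β4 →J2  (J2 needs exactly one e-in)

#0 →J1
#1 →I1
#2 →Sf1
#3 →I2
#4 →J2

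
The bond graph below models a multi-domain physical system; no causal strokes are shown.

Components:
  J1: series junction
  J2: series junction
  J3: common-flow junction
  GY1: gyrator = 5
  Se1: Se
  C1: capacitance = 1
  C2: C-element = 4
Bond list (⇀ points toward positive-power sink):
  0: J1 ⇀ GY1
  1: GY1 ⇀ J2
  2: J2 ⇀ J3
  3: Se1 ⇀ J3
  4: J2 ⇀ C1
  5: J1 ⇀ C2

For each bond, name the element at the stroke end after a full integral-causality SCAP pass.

b0 →GY1
b1 →GY1
b2 →J2
b3 →J3
b4 →J2
b5 →J1

b3 →J3  (Se1 (Se) sets effort on bond)
b2 →J2  (closing 1-jn rule on J3)
b4 →J2  (prefer integral on C1)
b1 →GY1  (closing 1-jn rule on J2)
b0 →GY1  (through GY1, causality inverts; strokes same side of GY1)
b5 →J1  (common-f at J1 fixed by 0)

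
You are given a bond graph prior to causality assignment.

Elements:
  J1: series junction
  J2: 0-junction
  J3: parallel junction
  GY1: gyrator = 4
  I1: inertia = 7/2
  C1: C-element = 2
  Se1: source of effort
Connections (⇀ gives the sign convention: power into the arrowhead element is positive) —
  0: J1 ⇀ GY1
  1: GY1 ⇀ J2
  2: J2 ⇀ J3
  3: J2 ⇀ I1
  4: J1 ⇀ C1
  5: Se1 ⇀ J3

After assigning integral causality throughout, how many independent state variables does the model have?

b5 |J3  (Se1: effort source, stroke at far end)
b2 |J2  (0-jn J3 has e-setter on 5)
b1 |GY1  (J2: bond 2 brought effort, rest push out)
b3 |I1  (J2: bond 2 brought effort, rest push out)
b0 |GY1  (GY1: gyrator matches bond 1)
b4 |J1  (common-f at J1 fixed by 0)

2  (C1, I1 all integral)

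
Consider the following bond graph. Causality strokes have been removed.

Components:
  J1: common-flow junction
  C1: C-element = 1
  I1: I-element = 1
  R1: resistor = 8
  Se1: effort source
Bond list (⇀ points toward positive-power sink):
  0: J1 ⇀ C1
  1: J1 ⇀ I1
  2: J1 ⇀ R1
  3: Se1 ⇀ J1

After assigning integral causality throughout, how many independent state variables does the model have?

2  (C1, I1 all integral)

β3 stroke→J1  (Se1 (Se) sets effort on bond)
β0 stroke→J1  (C1 outputs effort q/C1)
β1 stroke→I1  (I1: I, integral causality)
β2 stroke→J1  (common-f at J1 fixed by 1)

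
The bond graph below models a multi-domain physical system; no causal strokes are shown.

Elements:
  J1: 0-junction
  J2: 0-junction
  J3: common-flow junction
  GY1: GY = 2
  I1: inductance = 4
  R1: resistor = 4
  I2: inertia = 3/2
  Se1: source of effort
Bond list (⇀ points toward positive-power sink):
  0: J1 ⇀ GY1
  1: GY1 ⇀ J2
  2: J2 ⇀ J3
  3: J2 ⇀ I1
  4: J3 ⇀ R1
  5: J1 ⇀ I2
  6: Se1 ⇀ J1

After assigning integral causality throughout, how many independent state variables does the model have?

bond 6 stroke at J1  (Se1 (Se) sets effort on bond)
bond 0 stroke at GY1  (common-e at J1 fixed by 6)
bond 5 stroke at I2  (J1 effort already set via bond 6)
bond 1 stroke at GY1  (through GY1, causality inverts; strokes same side of GY1)
bond 3 stroke at I1  (I1 outputs flow p/I1)
bond 2 stroke at J2  (closing 0-jn rule on J2)
bond 4 stroke at J3  (J3 flow already set via bond 2)

2  (I1, I2 all integral)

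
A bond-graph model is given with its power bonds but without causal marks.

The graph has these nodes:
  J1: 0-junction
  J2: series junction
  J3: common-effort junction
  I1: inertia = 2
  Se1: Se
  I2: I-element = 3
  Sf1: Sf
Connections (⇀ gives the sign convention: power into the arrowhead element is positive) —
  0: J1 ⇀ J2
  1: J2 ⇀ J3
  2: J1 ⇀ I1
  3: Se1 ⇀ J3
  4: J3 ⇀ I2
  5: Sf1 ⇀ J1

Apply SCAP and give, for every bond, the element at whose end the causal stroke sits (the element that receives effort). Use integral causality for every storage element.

#0 stroke→J1
#1 stroke→J2
#2 stroke→I1
#3 stroke→J3
#4 stroke→I2
#5 stroke→Sf1

bond 3 →J3  (Se1: effort source, stroke at far end)
bond 5 →Sf1  (source Sf1 imposes f)
bond 1 →J2  (common-e at J3 fixed by 3)
bond 4 →I2  (J3 effort already set via bond 3)
bond 0 →J1  (J2: last free bond brings flow in)
bond 2 →I1  (J1: bond 0 brought effort, rest push out)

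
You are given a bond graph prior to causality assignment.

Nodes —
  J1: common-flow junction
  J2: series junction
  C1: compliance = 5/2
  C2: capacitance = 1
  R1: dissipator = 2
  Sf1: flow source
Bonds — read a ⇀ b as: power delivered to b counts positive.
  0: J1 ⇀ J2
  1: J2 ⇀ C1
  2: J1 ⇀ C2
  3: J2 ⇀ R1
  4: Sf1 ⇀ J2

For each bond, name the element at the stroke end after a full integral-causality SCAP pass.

#4 |Sf1  (Sf1 fixes flow; stroke at Sf1)
#0 |J2  (J2 flow already set via bond 4)
#1 |J2  (1-jn J2 has f-setter on 4)
#3 |J2  (J2: bond 4 brought flow, rest push out)
#2 |J1  (J1 flow already set via bond 0)

#0 stroke→J2
#1 stroke→J2
#2 stroke→J1
#3 stroke→J2
#4 stroke→Sf1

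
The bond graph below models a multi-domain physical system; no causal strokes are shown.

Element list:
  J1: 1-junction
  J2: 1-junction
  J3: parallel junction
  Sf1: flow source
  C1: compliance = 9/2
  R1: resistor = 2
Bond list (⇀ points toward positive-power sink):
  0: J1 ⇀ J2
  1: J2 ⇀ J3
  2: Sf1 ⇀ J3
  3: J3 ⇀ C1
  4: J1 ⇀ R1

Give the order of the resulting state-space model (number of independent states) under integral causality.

1  (C1 all integral)

bond 2 stroke at Sf1  (Sf1 (Sf) sets flow on bond)
bond 3 stroke at J3  (C1 outputs effort q/C1)
bond 1 stroke at J2  (J3 effort already set via bond 3)
bond 0 stroke at J1  (only one flow-in slot at J2)
bond 4 stroke at R1  (only one flow-in slot at J1)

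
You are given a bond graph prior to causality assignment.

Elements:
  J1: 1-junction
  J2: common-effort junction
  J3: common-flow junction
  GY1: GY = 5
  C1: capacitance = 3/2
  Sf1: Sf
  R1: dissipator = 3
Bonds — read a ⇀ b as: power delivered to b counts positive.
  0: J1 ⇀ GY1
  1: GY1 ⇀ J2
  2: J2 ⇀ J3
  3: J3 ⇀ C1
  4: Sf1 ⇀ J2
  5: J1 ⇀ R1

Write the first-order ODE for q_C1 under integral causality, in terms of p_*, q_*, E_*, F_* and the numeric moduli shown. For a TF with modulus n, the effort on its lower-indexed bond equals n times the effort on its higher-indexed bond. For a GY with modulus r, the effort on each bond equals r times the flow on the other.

bond 4 |Sf1  (Sf1 (Sf) sets flow on bond)
bond 3 |J3  (C1: C, integral causality)
bond 2 |J2  (J3 needs exactly one f-in)
bond 1 |GY1  (0-jn J2 has e-setter on 2)
bond 0 |GY1  (GY1: gyrator matches bond 1)
bond 5 |J1  (1-jn J1 has f-setter on 0)

dq_C1/dt = F_Sf1 - 2*q_C1/25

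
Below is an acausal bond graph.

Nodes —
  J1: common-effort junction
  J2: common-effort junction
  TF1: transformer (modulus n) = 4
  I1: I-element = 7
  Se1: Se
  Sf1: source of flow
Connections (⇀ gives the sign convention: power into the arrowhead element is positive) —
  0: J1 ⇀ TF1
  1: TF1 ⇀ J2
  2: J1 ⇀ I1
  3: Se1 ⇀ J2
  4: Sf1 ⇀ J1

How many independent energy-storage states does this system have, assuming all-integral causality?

1  (I1 all integral)

β3 stroke at J2  (Se1 fixes effort; stroke away)
β4 stroke at Sf1  (source Sf1 imposes f)
β1 stroke at TF1  (0-jn J2 has e-setter on 3)
β0 stroke at J1  (through TF1, causality passes straight; one stroke at TF1)
β2 stroke at I1  (J1: bond 0 brought effort, rest push out)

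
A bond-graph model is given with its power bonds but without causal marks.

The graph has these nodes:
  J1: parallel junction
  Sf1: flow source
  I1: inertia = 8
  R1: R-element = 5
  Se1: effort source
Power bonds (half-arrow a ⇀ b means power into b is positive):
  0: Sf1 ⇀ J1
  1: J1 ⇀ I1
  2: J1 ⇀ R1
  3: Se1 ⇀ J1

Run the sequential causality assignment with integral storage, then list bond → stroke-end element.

β0 |Sf1  (Sf1 fixes flow; stroke at Sf1)
β3 |J1  (source Se1 imposes e)
β1 |I1  (common-e at J1 fixed by 3)
β2 |R1  (common-e at J1 fixed by 3)

#0 stroke→Sf1
#1 stroke→I1
#2 stroke→R1
#3 stroke→J1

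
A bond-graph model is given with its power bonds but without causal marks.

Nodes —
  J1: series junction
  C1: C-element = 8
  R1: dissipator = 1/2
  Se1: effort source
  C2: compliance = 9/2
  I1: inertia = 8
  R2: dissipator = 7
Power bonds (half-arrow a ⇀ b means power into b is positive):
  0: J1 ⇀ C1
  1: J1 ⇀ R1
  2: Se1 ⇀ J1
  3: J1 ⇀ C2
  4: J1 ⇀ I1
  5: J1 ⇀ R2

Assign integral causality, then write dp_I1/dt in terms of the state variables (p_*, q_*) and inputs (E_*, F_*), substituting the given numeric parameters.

dp_I1/dt = E_Se1 - 15*p_I1/16 - q_C1/8 - 2*q_C2/9

β2 |J1  (source Se1 imposes e)
β0 |J1  (C1 integral (e out))
β3 |J1  (prefer integral on C2)
β4 |I1  (I1: I, integral causality)
β1 |J1  (J1: bond 4 brought flow, rest push out)
β5 |J1  (J1 flow already set via bond 4)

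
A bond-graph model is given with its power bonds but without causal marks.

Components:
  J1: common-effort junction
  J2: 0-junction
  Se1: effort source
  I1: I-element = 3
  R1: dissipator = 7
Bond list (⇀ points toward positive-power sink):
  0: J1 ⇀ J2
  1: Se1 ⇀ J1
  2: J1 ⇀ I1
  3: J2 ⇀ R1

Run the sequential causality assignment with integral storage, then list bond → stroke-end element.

#0 stroke→J2
#1 stroke→J1
#2 stroke→I1
#3 stroke→R1

#1 stroke→J1  (Se1: effort source, stroke at far end)
#0 stroke→J2  (J1 effort already set via bond 1)
#2 stroke→I1  (J1 effort already set via bond 1)
#3 stroke→R1  (common-e at J2 fixed by 0)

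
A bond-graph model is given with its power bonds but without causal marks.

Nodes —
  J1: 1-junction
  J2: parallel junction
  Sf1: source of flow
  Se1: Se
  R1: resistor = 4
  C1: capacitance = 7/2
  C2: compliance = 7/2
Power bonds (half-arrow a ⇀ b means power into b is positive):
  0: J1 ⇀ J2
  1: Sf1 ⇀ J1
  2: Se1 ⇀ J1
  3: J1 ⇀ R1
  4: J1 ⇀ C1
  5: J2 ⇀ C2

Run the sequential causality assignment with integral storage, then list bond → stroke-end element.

b1 →Sf1  (Sf1: flow source, stroke at near end)
b2 →J1  (Se1 (Se) sets effort on bond)
b0 →J1  (J1: bond 1 brought flow, rest push out)
b3 →J1  (1-jn J1 has f-setter on 1)
b4 →J1  (common-f at J1 fixed by 1)
b5 →J2  (only one effort-in slot at J2)

bond 0 stroke at J1
bond 1 stroke at Sf1
bond 2 stroke at J1
bond 3 stroke at J1
bond 4 stroke at J1
bond 5 stroke at J2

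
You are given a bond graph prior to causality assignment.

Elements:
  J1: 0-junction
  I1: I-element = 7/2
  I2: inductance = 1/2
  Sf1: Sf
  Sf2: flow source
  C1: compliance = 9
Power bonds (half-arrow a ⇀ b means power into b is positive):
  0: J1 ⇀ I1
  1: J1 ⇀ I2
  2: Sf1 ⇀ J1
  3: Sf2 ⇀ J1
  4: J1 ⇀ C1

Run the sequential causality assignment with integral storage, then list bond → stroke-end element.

bond 0 |I1
bond 1 |I2
bond 2 |Sf1
bond 3 |Sf2
bond 4 |J1

b2 |Sf1  (Sf1 (Sf) sets flow on bond)
b3 |Sf2  (Sf2: flow source, stroke at near end)
b0 |I1  (I1 outputs flow p/I1)
b1 |I2  (I2: I, integral causality)
b4 |J1  (J1 needs exactly one e-in)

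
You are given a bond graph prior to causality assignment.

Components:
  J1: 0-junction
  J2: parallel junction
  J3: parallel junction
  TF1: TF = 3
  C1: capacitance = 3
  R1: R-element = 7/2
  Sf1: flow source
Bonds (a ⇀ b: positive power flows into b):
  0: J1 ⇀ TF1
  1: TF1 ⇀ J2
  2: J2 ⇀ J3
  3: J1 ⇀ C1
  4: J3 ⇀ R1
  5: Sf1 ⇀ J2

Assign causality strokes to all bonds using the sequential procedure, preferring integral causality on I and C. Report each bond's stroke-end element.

bond 0 stroke at TF1
bond 1 stroke at J2
bond 2 stroke at J3
bond 3 stroke at J1
bond 4 stroke at R1
bond 5 stroke at Sf1

b5 stroke at Sf1  (Sf1 (Sf) sets flow on bond)
b3 stroke at J1  (C1: C, integral causality)
b0 stroke at TF1  (J1 effort already set via bond 3)
b1 stroke at J2  (TF1 one-in-one-out from 0)
b2 stroke at J3  (J2 effort already set via bond 1)
b4 stroke at R1  (common-e at J3 fixed by 2)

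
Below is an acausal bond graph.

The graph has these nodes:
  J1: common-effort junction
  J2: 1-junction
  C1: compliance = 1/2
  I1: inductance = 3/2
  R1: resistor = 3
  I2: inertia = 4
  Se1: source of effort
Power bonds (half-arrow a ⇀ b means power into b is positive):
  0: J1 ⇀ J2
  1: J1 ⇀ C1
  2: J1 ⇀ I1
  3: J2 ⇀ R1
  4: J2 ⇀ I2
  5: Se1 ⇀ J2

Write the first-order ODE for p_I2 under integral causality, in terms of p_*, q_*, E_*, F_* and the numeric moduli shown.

dp_I2/dt = E_Se1 - 3*p_I2/4 + 2*q_C1

b5 stroke at J2  (source Se1 imposes e)
b1 stroke at J1  (prefer integral on C1)
b0 stroke at J2  (J1 effort already set via bond 1)
b2 stroke at I1  (0-jn J1 has e-setter on 1)
b4 stroke at I2  (I2 integral (f out))
b3 stroke at J2  (1-jn J2 has f-setter on 4)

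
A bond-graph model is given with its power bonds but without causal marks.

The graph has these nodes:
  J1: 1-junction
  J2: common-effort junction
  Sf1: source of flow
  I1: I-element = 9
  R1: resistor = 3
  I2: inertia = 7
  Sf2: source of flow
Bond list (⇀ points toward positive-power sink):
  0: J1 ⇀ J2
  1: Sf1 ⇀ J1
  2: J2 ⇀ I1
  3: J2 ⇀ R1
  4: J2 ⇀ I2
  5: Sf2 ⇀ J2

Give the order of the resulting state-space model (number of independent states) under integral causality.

2  (I1, I2 all integral)

b1 stroke→Sf1  (Sf1 (Sf) sets flow on bond)
b5 stroke→Sf2  (Sf2 fixes flow; stroke at Sf2)
b0 stroke→J1  (1-jn J1 has f-setter on 1)
b2 stroke→I1  (prefer integral on I1)
b4 stroke→I2  (I2 outputs flow p/I2)
b3 stroke→J2  (J2 needs exactly one e-in)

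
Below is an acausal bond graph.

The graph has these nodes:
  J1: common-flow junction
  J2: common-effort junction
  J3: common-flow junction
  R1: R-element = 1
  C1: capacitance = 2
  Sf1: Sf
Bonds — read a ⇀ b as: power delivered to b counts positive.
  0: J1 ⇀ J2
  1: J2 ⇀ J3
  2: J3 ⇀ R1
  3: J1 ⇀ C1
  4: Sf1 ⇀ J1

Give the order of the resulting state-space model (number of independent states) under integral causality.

1  (C1 all integral)

#4 |Sf1  (Sf1 (Sf) sets flow on bond)
#0 |J1  (1-jn J1 has f-setter on 4)
#3 |J1  (J1 flow already set via bond 4)
#1 |J2  (J2: last free bond brings effort in)
#2 |J3  (J3: bond 1 brought flow, rest push out)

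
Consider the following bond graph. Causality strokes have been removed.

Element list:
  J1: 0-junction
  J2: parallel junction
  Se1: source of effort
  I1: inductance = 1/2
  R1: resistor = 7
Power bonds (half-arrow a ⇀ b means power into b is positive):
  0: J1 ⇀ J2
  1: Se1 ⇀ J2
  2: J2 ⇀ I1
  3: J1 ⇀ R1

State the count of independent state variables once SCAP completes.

1  (I1 all integral)

b1 stroke at J2  (Se1 (Se) sets effort on bond)
b0 stroke at J1  (common-e at J2 fixed by 1)
b2 stroke at I1  (common-e at J2 fixed by 1)
b3 stroke at R1  (common-e at J1 fixed by 0)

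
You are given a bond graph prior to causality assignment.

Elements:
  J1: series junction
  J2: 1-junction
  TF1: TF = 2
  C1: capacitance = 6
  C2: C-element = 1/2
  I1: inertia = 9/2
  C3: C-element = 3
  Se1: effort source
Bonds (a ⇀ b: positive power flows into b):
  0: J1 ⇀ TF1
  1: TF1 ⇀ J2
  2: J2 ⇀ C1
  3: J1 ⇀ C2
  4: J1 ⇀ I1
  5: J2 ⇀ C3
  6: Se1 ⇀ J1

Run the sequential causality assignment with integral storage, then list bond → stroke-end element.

bond 0 |J1
bond 1 |TF1
bond 2 |J2
bond 3 |J1
bond 4 |I1
bond 5 |J2
bond 6 |J1

b6 →J1  (Se1 fixes effort; stroke away)
b2 →J2  (C1 outputs effort q/C1)
b3 →J1  (C2: C, integral causality)
b4 →I1  (I1 outputs flow p/I1)
b0 →J1  (1-jn J1 has f-setter on 4)
b1 →TF1  (through TF1, causality passes straight; one stroke at TF1)
b5 →J2  (1-jn J2 has f-setter on 1)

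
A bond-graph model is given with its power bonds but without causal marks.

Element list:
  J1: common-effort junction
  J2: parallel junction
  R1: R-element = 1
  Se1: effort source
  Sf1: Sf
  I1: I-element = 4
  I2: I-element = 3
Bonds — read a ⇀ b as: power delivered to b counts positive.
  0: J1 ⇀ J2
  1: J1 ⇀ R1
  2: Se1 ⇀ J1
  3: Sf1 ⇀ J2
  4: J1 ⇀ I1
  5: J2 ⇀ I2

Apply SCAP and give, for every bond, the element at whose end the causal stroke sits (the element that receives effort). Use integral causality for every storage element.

β0 stroke at J2
β1 stroke at R1
β2 stroke at J1
β3 stroke at Sf1
β4 stroke at I1
β5 stroke at I2

bond 2 stroke→J1  (Se1 fixes effort; stroke away)
bond 3 stroke→Sf1  (source Sf1 imposes f)
bond 0 stroke→J2  (J1 effort already set via bond 2)
bond 1 stroke→R1  (J1 effort already set via bond 2)
bond 4 stroke→I1  (0-jn J1 has e-setter on 2)
bond 5 stroke→I2  (J2: bond 0 brought effort, rest push out)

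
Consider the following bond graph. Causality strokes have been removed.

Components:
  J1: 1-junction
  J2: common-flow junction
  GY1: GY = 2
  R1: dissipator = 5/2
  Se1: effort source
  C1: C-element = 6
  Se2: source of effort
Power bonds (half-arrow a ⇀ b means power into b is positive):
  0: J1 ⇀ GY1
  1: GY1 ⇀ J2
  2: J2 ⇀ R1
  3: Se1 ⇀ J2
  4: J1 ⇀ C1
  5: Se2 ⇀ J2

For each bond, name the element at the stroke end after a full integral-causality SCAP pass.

b3 |J2  (source Se1 imposes e)
b5 |J2  (Se2 (Se) sets effort on bond)
b4 |J1  (C1: C, integral causality)
b0 |GY1  (J1: last free bond brings flow in)
b1 |GY1  (GY GY1: same side as bond 0)
b2 |J2  (J2 flow already set via bond 1)

β0 →GY1
β1 →GY1
β2 →J2
β3 →J2
β4 →J1
β5 →J2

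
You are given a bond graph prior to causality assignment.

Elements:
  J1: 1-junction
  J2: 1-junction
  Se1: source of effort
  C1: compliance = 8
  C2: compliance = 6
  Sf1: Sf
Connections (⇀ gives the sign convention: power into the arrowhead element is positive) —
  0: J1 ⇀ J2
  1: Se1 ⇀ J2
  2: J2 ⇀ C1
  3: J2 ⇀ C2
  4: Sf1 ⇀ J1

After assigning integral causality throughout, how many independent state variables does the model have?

2  (C1, C2 all integral)

bond 1 →J2  (Se1 (Se) sets effort on bond)
bond 4 →Sf1  (Sf1 fixes flow; stroke at Sf1)
bond 0 →J1  (common-f at J1 fixed by 4)
bond 2 →J2  (J2 flow already set via bond 0)
bond 3 →J2  (1-jn J2 has f-setter on 0)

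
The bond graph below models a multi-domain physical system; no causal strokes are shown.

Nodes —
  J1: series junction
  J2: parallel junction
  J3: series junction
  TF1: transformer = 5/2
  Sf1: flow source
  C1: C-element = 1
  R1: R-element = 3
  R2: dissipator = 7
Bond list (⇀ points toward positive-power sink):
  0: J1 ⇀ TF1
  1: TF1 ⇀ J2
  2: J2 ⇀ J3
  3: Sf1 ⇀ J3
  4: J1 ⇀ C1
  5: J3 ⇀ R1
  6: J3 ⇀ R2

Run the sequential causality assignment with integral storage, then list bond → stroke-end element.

#0 stroke→TF1
#1 stroke→J2
#2 stroke→J3
#3 stroke→Sf1
#4 stroke→J1
#5 stroke→J3
#6 stroke→J3

bond 3 →Sf1  (source Sf1 imposes f)
bond 2 →J3  (1-jn J3 has f-setter on 3)
bond 5 →J3  (J3 flow already set via bond 3)
bond 6 →J3  (common-f at J3 fixed by 3)
bond 1 →J2  (closing 0-jn rule on J2)
bond 0 →TF1  (through TF1, causality passes straight; one stroke at TF1)
bond 4 →J1  (1-jn J1 has f-setter on 0)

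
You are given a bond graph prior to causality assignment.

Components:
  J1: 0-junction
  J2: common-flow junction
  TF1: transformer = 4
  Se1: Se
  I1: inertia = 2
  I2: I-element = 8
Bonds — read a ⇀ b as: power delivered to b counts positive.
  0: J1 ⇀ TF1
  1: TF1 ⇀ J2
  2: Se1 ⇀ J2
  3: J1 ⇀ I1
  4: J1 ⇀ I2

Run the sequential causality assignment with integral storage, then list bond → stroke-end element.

b0 stroke→J1
b1 stroke→TF1
b2 stroke→J2
b3 stroke→I1
b4 stroke→I2

#2 stroke→J2  (Se1: effort source, stroke at far end)
#1 stroke→TF1  (closing 1-jn rule on J2)
#0 stroke→J1  (TF1 one-in-one-out from 1)
#3 stroke→I1  (common-e at J1 fixed by 0)
#4 stroke→I2  (J1: bond 0 brought effort, rest push out)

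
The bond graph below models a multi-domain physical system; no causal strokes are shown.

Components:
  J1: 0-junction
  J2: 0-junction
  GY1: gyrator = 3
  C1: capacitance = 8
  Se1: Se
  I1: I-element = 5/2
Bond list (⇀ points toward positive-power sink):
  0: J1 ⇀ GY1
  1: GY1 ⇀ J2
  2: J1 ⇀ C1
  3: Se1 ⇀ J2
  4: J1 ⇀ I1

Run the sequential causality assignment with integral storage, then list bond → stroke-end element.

#3 |J2  (Se1: effort source, stroke at far end)
#1 |GY1  (J2 effort already set via bond 3)
#0 |GY1  (GY GY1: same side as bond 1)
#2 |J1  (C1 outputs effort q/C1)
#4 |I1  (J1 effort already set via bond 2)

b0 stroke→GY1
b1 stroke→GY1
b2 stroke→J1
b3 stroke→J2
b4 stroke→I1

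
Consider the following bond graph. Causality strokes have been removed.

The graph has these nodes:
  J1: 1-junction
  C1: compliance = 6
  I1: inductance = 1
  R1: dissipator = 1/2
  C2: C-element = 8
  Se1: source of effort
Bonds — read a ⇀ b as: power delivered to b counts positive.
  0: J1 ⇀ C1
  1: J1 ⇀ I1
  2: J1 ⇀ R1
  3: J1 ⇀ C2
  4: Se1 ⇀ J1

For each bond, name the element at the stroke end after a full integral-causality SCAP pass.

#4 stroke at J1  (Se1 fixes effort; stroke away)
#0 stroke at J1  (C1: C, integral causality)
#1 stroke at I1  (I1: I, integral causality)
#2 stroke at J1  (1-jn J1 has f-setter on 1)
#3 stroke at J1  (J1 flow already set via bond 1)

β0 |J1
β1 |I1
β2 |J1
β3 |J1
β4 |J1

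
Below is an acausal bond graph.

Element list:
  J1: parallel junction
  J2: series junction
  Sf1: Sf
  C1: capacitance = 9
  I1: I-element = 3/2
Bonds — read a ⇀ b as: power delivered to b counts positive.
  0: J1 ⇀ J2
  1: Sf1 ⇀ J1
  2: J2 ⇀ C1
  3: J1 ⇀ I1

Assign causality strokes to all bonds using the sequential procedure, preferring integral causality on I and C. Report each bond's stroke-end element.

#1 →Sf1  (Sf1: flow source, stroke at near end)
#2 →J2  (C1 integral (e out))
#0 →J1  (closing 1-jn rule on J2)
#3 →I1  (J1 effort already set via bond 0)

β0 stroke at J1
β1 stroke at Sf1
β2 stroke at J2
β3 stroke at I1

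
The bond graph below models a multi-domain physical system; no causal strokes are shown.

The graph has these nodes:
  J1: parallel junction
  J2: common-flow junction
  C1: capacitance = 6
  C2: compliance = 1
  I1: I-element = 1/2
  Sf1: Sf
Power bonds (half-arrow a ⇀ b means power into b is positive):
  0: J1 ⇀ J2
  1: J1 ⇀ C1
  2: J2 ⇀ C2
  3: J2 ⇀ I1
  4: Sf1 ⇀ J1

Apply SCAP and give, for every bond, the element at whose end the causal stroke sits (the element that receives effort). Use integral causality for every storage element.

#0 stroke at J2
#1 stroke at J1
#2 stroke at J2
#3 stroke at I1
#4 stroke at Sf1

#4 |Sf1  (Sf1: flow source, stroke at near end)
#1 |J1  (C1: C, integral causality)
#0 |J2  (J1 effort already set via bond 1)
#2 |J2  (prefer integral on C2)
#3 |I1  (J2: last free bond brings flow in)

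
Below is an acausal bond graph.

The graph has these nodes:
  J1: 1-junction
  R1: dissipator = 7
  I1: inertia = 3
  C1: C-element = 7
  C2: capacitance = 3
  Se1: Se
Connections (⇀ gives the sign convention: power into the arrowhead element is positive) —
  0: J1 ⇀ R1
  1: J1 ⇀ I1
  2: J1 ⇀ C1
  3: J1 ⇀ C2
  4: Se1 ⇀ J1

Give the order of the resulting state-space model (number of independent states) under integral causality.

3  (C1, C2, I1 all integral)

β4 stroke at J1  (Se1 (Se) sets effort on bond)
β1 stroke at I1  (I1 integral (f out))
β0 stroke at J1  (J1 flow already set via bond 1)
β2 stroke at J1  (1-jn J1 has f-setter on 1)
β3 stroke at J1  (J1: bond 1 brought flow, rest push out)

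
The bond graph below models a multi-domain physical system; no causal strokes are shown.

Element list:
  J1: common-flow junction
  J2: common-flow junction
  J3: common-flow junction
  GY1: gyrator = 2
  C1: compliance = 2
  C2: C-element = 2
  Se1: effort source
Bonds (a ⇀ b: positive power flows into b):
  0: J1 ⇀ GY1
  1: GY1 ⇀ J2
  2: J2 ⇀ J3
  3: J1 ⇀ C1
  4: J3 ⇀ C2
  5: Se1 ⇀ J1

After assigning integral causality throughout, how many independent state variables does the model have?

2  (C1, C2 all integral)

#5 stroke→J1  (source Se1 imposes e)
#3 stroke→J1  (prefer integral on C1)
#0 stroke→GY1  (J1: last free bond brings flow in)
#1 stroke→GY1  (through GY1, causality inverts; strokes same side of GY1)
#2 stroke→J2  (common-f at J2 fixed by 1)
#4 stroke→J3  (J3: bond 2 brought flow, rest push out)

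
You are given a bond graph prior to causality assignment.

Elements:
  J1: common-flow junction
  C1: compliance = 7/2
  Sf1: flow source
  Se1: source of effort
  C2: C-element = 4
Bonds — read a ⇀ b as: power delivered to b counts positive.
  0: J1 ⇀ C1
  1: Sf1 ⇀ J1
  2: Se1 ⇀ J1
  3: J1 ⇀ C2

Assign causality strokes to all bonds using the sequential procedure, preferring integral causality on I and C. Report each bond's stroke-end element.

β1 |Sf1  (source Sf1 imposes f)
β2 |J1  (Se1: effort source, stroke at far end)
β0 |J1  (J1: bond 1 brought flow, rest push out)
β3 |J1  (1-jn J1 has f-setter on 1)

bond 0 →J1
bond 1 →Sf1
bond 2 →J1
bond 3 →J1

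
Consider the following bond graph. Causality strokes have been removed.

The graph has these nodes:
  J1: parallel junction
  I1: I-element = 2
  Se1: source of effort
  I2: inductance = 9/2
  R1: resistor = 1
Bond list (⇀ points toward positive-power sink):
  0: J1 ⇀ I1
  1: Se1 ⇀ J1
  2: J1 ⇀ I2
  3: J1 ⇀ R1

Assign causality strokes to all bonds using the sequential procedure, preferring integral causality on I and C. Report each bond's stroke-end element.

bond 0 |I1
bond 1 |J1
bond 2 |I2
bond 3 |R1

β1 →J1  (Se1 (Se) sets effort on bond)
β0 →I1  (common-e at J1 fixed by 1)
β2 →I2  (J1 effort already set via bond 1)
β3 →R1  (0-jn J1 has e-setter on 1)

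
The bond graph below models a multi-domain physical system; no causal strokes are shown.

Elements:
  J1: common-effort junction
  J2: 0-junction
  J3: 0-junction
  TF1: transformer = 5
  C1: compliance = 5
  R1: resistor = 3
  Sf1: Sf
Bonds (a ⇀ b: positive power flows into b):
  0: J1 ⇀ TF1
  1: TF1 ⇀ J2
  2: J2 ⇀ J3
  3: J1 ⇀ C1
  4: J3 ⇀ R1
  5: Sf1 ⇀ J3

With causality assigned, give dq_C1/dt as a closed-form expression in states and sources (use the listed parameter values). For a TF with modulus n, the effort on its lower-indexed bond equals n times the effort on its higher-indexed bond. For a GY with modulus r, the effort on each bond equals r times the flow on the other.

bond 5 stroke→Sf1  (Sf1 fixes flow; stroke at Sf1)
bond 3 stroke→J1  (C1 integral (e out))
bond 0 stroke→TF1  (0-jn J1 has e-setter on 3)
bond 1 stroke→J2  (TF1 one-in-one-out from 0)
bond 2 stroke→J3  (0-jn J2 has e-setter on 1)
bond 4 stroke→R1  (J3 effort already set via bond 2)

dq_C1/dt = F_Sf1/5 - q_C1/375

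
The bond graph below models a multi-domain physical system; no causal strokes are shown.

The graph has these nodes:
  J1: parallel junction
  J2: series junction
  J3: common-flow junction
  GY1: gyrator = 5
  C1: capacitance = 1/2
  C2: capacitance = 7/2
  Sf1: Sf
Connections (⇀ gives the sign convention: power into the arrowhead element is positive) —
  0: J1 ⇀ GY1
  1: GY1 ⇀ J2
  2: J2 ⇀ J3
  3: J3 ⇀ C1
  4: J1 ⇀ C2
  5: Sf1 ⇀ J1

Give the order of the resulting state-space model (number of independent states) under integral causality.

b5 |Sf1  (Sf1: flow source, stroke at near end)
b3 |J3  (prefer integral on C1)
b2 |J2  (closing 1-jn rule on J3)
b1 |GY1  (only one flow-in slot at J2)
b0 |GY1  (GY1 both-in/both-out from 1)
b4 |J1  (J1 needs exactly one e-in)

2  (C1, C2 all integral)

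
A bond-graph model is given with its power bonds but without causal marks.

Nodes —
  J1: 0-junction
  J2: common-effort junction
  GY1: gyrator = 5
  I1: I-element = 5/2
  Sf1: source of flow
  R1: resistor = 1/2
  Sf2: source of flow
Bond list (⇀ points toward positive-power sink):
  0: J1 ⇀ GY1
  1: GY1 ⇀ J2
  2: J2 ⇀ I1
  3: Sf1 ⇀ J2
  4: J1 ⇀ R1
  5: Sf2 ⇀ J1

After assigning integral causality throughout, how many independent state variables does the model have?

bond 3 stroke at Sf1  (Sf1 fixes flow; stroke at Sf1)
bond 5 stroke at Sf2  (Sf2 fixes flow; stroke at Sf2)
bond 2 stroke at I1  (I1 integral (f out))
bond 1 stroke at J2  (J2 needs exactly one e-in)
bond 0 stroke at J1  (through GY1, causality inverts; strokes same side of GY1)
bond 4 stroke at R1  (common-e at J1 fixed by 0)

1  (I1 all integral)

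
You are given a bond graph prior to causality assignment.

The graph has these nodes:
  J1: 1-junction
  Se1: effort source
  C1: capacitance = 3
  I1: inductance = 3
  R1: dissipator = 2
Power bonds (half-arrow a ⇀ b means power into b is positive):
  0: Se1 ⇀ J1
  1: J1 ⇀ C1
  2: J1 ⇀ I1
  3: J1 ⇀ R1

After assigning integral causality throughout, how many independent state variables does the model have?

bond 0 →J1  (Se1: effort source, stroke at far end)
bond 1 →J1  (prefer integral on C1)
bond 2 →I1  (prefer integral on I1)
bond 3 →J1  (1-jn J1 has f-setter on 2)

2  (C1, I1 all integral)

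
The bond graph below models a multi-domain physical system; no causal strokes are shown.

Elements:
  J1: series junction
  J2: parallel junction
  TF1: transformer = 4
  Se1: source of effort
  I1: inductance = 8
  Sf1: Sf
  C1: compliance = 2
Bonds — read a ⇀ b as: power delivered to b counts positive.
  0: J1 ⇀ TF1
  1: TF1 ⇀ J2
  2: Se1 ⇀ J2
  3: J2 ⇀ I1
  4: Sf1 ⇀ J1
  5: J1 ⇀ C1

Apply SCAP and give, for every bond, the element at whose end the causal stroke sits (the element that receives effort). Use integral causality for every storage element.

#0 |J1
#1 |TF1
#2 |J2
#3 |I1
#4 |Sf1
#5 |J1

#2 |J2  (Se1 fixes effort; stroke away)
#4 |Sf1  (Sf1 (Sf) sets flow on bond)
#0 |J1  (J1 flow already set via bond 4)
#5 |J1  (common-f at J1 fixed by 4)
#1 |TF1  (common-e at J2 fixed by 2)
#3 |I1  (J2 effort already set via bond 2)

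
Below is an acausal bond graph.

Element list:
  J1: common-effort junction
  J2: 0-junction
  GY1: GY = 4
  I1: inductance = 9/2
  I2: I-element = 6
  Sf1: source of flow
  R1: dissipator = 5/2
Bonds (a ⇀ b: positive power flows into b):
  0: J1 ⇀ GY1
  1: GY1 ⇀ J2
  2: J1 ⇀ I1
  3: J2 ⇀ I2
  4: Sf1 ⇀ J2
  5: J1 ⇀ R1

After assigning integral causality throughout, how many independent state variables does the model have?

β4 stroke→Sf1  (Sf1 (Sf) sets flow on bond)
β2 stroke→I1  (I1: I, integral causality)
β3 stroke→I2  (I2 integral (f out))
β1 stroke→J2  (J2: last free bond brings effort in)
β0 stroke→J1  (GY1 both-in/both-out from 1)
β5 stroke→R1  (common-e at J1 fixed by 0)

2  (I1, I2 all integral)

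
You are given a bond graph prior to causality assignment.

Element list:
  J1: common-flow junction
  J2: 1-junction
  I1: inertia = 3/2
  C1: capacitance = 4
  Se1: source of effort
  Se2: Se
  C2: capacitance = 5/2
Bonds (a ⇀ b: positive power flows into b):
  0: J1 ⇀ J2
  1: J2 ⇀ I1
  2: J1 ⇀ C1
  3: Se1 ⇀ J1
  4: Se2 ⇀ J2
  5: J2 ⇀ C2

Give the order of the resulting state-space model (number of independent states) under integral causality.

3  (C1, C2, I1 all integral)

bond 3 →J1  (Se1 fixes effort; stroke away)
bond 4 →J2  (Se2 fixes effort; stroke away)
bond 1 →I1  (I1 integral (f out))
bond 0 →J2  (J2: bond 1 brought flow, rest push out)
bond 5 →J2  (1-jn J2 has f-setter on 1)
bond 2 →J1  (J1 flow already set via bond 0)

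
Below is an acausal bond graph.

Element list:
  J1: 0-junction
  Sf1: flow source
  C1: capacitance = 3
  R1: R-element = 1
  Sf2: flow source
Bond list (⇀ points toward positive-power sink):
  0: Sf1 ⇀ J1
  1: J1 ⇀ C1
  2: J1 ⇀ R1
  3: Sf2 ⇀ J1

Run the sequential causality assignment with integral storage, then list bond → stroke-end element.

bond 0 stroke→Sf1  (Sf1 (Sf) sets flow on bond)
bond 3 stroke→Sf2  (source Sf2 imposes f)
bond 1 stroke→J1  (C1: C, integral causality)
bond 2 stroke→R1  (J1 effort already set via bond 1)

β0 |Sf1
β1 |J1
β2 |R1
β3 |Sf2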